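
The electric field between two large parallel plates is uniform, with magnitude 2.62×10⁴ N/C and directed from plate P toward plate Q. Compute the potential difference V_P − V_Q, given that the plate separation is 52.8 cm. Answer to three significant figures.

In a uniform field, potential decreases in the direction of E: ΔV = −E·d for a displacement d parallel to E.
Going from Q to P is a displacement of 52.8 cm opposite to the field, so V_P − V_Q = +Ed = 1.38×10⁴ V.

1.38×10⁴ V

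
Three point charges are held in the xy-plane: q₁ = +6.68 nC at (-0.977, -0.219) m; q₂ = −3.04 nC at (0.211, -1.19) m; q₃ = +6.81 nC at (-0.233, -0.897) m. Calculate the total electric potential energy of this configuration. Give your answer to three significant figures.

The work to assemble the configuration equals its total potential energy, U = Σ kqᵢqⱼ/rᵢⱼ over all pairs.
Pair separations: r₁₂ = 1.53 m, r₁₃ = 1.01 m, r₂₃ = 0.532 m.
U = (-1.19×10⁻⁷) + (4.06×10⁻⁷) + (-3.50×10⁻⁷) = -6.26×10⁻⁸ J.

-6.26×10⁻⁸ J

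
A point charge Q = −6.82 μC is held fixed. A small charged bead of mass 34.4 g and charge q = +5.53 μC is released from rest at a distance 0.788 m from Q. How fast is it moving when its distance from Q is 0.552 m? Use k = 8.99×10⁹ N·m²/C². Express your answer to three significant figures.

Only the electrostatic force acts, so mechanical energy is conserved: ½mv² = U₁ − U₂ = kQq(1/r₁ − 1/r₂).
U₁ − U₂ = (8.99×10⁹ N·m²/C²)(-6.82×10⁻⁶ C)(5.53×10⁻⁶ C)(1/0.788 − 1/0.552) = 0.184 J.
v = √(2·0.184/0.0344) = 3.27 m/s.

3.27 m/s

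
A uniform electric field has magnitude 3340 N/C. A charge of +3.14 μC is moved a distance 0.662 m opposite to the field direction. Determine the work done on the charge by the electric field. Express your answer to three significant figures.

The potential change for a displacement 0.662 m opposite to the field direction is ΔV = +Ed = 2210 V.
W_field = −qΔV = -6.94×10⁻³ J.

-6.94×10⁻³ J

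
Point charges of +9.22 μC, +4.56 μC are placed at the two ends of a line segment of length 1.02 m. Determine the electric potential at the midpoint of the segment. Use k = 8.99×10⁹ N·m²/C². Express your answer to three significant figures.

The total potential is the scalar sum of each charge's contribution, V = Σ kqᵢ/rᵢ.
Each charge is 0.510 m from the midpoint.
V = k[(9.22×10⁻⁶)/(0.510) + (4.56×10⁻⁶)/(0.510)] = 2.43×10⁵ V.

2.43×10⁵ V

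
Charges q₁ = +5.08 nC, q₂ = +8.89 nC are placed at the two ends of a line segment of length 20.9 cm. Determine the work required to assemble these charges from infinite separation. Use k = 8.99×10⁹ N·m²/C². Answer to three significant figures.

The work to assemble the configuration equals its total potential energy, U = Σ kqᵢqⱼ/rᵢⱼ over all pairs.
The separation is r = 0.209 m.
U = (1.94×10⁻⁶) = 1.94×10⁻⁶ J.

1.94×10⁻⁶ J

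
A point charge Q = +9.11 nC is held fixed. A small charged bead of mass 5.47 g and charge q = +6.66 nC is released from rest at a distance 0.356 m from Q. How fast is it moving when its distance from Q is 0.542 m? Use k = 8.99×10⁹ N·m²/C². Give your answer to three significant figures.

Only the electrostatic force acts, so mechanical energy is conserved: ½mv² = U₁ − U₂ = kQq(1/r₁ − 1/r₂).
U₁ − U₂ = (8.99×10⁹ N·m²/C²)(9.11×10⁻⁹ C)(6.66×10⁻⁹ C)(1/0.356 − 1/0.542) = 5.26×10⁻⁷ J.
v = √(2·5.26×10⁻⁷/5.47×10⁻³) = 0.0139 m/s.

0.0139 m/s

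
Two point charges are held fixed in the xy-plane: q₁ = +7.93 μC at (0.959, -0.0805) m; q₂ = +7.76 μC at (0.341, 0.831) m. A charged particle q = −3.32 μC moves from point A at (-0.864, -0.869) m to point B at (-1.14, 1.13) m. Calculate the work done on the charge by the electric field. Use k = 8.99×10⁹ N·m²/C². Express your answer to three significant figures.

The work done by the electric force is W_field = −ΔU = −q(V_B − V_A) = q(V_A − V_B).
At A: distances to the source charges are 1.99 m, 2.08 m; V_A = Σ kqᵢ/rᵢ = 6.94×10⁴ V.
At B: distances to the source charges are 2.42 m, 1.51 m; V_B = Σ kqᵢ/rᵢ = 7.56×10⁴ V.
ΔV = V_B − V_A = 6220 V.
W_field = −qΔV = −(-3.32×10⁻⁶ C)(6220 V) = 0.0207 J.

0.0207 J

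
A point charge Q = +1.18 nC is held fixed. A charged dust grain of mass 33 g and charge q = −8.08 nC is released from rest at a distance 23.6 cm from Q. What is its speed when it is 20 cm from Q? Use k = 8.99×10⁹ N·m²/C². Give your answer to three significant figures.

1.99×10⁻³ m/s

Only the electrostatic force acts, so mechanical energy is conserved: ½mv² = U₁ − U₂ = kQq(1/r₁ − 1/r₂).
U₁ − U₂ = (8.99×10⁹ N·m²/C²)(1.18×10⁻⁹ C)(-8.08×10⁻⁹ C)(1/0.236 − 1/0.200) = 6.54×10⁻⁸ J.
v = √(2·6.54×10⁻⁸/0.0330) = 1.99×10⁻³ m/s.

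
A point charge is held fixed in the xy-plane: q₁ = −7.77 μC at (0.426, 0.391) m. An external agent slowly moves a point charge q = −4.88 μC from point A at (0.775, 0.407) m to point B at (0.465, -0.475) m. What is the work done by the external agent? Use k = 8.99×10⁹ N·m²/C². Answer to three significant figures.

-0.582 J

For quasistatic motion the external work equals the change in potential energy: W_ext = qΔV = q(V_B − V_A).
At A: distance to the source charge is 0.349 m; V_A = kq₁/r = -2.00×10⁵ V.
At B: distance to the source charge is 0.867 m; V_B = kq₁/r = -8.06×10⁴ V.
ΔV = V_B − V_A = 1.19×10⁵ V.
W_ext = qΔV = (-4.88×10⁻⁶ C)(1.19×10⁵ V) = -0.582 J.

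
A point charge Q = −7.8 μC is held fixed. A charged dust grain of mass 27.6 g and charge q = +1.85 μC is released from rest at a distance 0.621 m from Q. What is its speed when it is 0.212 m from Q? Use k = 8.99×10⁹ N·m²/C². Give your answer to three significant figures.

Only the electrostatic force acts, so mechanical energy is conserved: ½mv² = U₁ − U₂ = kQq(1/r₁ − 1/r₂).
U₁ − U₂ = (8.99×10⁹ N·m²/C²)(-7.80×10⁻⁶ C)(1.85×10⁻⁶ C)(1/0.621 − 1/0.212) = 0.403 J.
v = √(2·0.403/0.0276) = 5.40 m/s.

5.40 m/s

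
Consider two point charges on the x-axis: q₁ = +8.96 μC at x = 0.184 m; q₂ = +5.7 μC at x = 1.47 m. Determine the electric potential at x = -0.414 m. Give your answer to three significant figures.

Electric potential is a scalar, so the contributions from each charge add algebraically: V = Σ kqᵢ/rᵢ.
Distances from the field point to each charge: r₁ = 0.598 m, r₂ = 1.88 m.
V = k[(8.96×10⁻⁶)/(0.598) + (5.70×10⁻⁶)/(1.88)] = 1.62×10⁵ V.

1.62×10⁵ V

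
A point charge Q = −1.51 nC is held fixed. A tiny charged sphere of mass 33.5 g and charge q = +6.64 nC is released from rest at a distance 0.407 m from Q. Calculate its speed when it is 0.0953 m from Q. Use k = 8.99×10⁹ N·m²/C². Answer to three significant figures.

Only the electrostatic force acts, so mechanical energy is conserved: ½mv² = U₁ − U₂ = kQq(1/r₁ − 1/r₂).
U₁ − U₂ = (8.99×10⁹ N·m²/C²)(-1.51×10⁻⁹ C)(6.64×10⁻⁹ C)(1/0.407 − 1/0.0953) = 7.24×10⁻⁷ J.
v = √(2·7.24×10⁻⁷/0.0335) = 6.58×10⁻³ m/s.

6.58×10⁻³ m/s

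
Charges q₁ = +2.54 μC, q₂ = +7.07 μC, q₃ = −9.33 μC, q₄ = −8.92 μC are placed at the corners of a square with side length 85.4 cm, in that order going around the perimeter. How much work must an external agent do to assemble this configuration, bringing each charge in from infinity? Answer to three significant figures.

-0.514 J

The assembly work is the sum of pairwise potential energies, U = Σ_{i<j} kqᵢqⱼ/rᵢⱼ.
The four side pairs have separation 0.854 m and the two diagonal pairs 1.21 m.
Summing all 6 pair terms gives U = -0.514 J.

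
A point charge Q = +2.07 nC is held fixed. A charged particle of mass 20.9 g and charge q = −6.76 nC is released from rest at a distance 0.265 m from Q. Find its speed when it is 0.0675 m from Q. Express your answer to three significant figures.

Only the electrostatic force acts, so mechanical energy is conserved: ½mv² = U₁ − U₂ = kQq(1/r₁ − 1/r₂).
U₁ − U₂ = (8.99×10⁹ N·m²/C²)(2.07×10⁻⁹ C)(-6.76×10⁻⁹ C)(1/0.265 − 1/0.0675) = 1.39×10⁻⁶ J.
v = √(2·1.39×10⁻⁶/0.0209) = 0.0115 m/s.

0.0115 m/s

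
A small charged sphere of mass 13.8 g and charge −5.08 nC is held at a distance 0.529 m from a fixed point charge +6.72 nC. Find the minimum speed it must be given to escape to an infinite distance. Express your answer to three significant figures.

9.17×10⁻³ m/s

To just escape, total mechanical energy must reach zero at infinity: ½mv²_min + U = 0, so ½mv²_min = −U = |kQq|/r.
|U| = |kQq|/r = (8.99×10⁹ N·m²/C²)(6.72×10⁻⁹)(5.08×10⁻⁹)/(0.529) = 5.80×10⁻⁷ J.
v_min = √(2|U|/m) = √(2·5.80×10⁻⁷/0.0138) = 9.17×10⁻³ m/s.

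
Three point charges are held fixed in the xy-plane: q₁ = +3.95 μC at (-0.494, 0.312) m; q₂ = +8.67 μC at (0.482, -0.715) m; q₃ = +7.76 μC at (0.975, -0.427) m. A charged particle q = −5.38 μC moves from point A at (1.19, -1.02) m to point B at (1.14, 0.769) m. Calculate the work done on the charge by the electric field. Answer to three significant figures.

The work done by the electric force is W_field = −ΔU = −q(V_B − V_A) = q(V_A − V_B).
At A: distances to the source charges are 2.15 m, 0.771 m, 0.631 m; V_A = Σ kqᵢ/rᵢ = 2.28×10⁵ V.
At B: distances to the source charges are 1.70 m, 1.62 m, 1.21 m; V_B = Σ kqᵢ/rᵢ = 1.27×10⁵ V.
ΔV = V_B − V_A = -1.02×10⁵ V.
W_field = −qΔV = −(-5.38×10⁻⁶ C)(-1.02×10⁵ V) = -0.546 J.

-0.546 J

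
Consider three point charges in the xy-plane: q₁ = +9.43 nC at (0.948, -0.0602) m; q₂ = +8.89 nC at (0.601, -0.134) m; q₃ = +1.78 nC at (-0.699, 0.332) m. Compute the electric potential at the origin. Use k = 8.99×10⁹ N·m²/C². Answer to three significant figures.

The total potential is the scalar sum of each charge's contribution, V = Σ kqᵢ/rᵢ.
Distances from the field point to each charge: r₁ = 0.950 m, r₂ = 0.616 m, r₃ = 0.774 m.
V = k[(9.43×10⁻⁹)/(0.950) + (8.89×10⁻⁹)/(0.616) + (1.78×10⁻⁹)/(0.774)] = 240 V.

240 V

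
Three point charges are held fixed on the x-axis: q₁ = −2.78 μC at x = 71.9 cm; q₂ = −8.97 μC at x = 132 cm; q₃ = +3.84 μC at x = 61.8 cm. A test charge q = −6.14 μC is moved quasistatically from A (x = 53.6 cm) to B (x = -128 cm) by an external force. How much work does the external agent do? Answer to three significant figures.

1.27 J

For quasistatic motion the external work equals the change in potential energy: W_ext = qΔV = q(V_B − V_A).
At A: distances to the source charges are 0.183 m, 0.784 m, 0.0820 m; V_A = Σ kqᵢ/rᵢ = 1.82×10⁵ V.
At B: distances to the source charges are 2.00 m, 2.60 m, 1.90 m; V_B = Σ kqᵢ/rᵢ = -2.53×10⁴ V.
ΔV = V_B − V_A = -2.07×10⁵ V.
W_ext = qΔV = (-6.14×10⁻⁶ C)(-2.07×10⁵ V) = 1.27 J.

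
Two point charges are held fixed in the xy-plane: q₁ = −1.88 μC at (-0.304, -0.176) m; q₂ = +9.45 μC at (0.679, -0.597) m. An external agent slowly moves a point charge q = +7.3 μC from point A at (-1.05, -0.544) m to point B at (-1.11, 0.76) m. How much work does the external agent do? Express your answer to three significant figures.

For quasistatic motion the external work equals the change in potential energy: W_ext = qΔV = q(V_B − V_A).
At A: distances to the source charges are 0.832 m, 1.73 m; V_A = Σ kqᵢ/rᵢ = 2.88×10⁴ V.
At B: distances to the source charges are 1.24 m, 2.25 m; V_B = Σ kqᵢ/rᵢ = 2.42×10⁴ V.
ΔV = V_B − V_A = -4640 V.
W_ext = qΔV = (7.30×10⁻⁶ C)(-4640 V) = -0.0339 J.

-0.0339 J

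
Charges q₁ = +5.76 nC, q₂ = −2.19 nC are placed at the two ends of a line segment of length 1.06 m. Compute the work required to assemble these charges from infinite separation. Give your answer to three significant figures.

-1.07×10⁻⁷ J

The work to assemble the configuration equals its total potential energy, U = Σ kqᵢqⱼ/rᵢⱼ over all pairs.
The separation is r = 1.06 m.
U = (-1.07×10⁻⁷) = -1.07×10⁻⁷ J.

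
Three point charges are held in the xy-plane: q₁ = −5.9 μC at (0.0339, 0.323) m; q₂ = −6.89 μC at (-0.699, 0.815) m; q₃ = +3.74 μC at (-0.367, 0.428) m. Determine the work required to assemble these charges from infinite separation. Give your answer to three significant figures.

The assembly work is the sum of pairwise potential energies, U = Σ_{i<j} kqᵢqⱼ/rᵢⱼ.
Pair separations: r₁₂ = 0.883 m, r₁₃ = 0.414 m, r₂₃ = 0.510 m.
U = (0.414) + (-0.479) + (-0.454) = -0.519 J.

-0.519 J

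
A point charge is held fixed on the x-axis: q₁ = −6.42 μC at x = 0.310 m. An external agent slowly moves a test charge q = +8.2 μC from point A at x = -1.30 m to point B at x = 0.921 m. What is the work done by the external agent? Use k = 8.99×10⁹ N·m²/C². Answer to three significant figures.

-0.481 J

For quasistatic motion the external work equals the change in potential energy: W_ext = qΔV = q(V_B − V_A).
At A: distance to the source charge is 1.61 m; V_A = kq₁/r = -3.58×10⁴ V.
At B: distance to the source charge is 0.611 m; V_B = kq₁/r = -9.45×10⁴ V.
ΔV = V_B − V_A = -5.86×10⁴ V.
W_ext = qΔV = (8.20×10⁻⁶ C)(-5.86×10⁴ V) = -0.481 J.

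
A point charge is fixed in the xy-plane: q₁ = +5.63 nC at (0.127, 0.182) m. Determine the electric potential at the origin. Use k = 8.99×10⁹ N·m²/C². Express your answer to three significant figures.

228 V

Electric potential is a scalar, so the contributions from each charge add algebraically: V = Σ kqᵢ/rᵢ.
Distances from the field point to each charge: r₁ = 0.222 m.
V = k[(5.63×10⁻⁹)/(0.222)] = 228 V.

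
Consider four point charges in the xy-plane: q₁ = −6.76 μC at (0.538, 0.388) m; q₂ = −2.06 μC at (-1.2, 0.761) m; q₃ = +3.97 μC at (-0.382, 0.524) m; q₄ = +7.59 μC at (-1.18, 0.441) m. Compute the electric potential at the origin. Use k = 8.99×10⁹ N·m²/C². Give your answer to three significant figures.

Electric potential is a scalar, so the contributions from each charge add algebraically: V = Σ kqᵢ/rᵢ.
Distances from the field point to each charge: r₁ = 0.663 m, r₂ = 1.42 m, r₃ = 0.648 m, r₄ = 1.26 m.
V = k[(-6.76×10⁻⁶)/(0.663) + (-2.06×10⁻⁶)/(1.42) + (3.97×10⁻⁶)/(0.648) + (7.59×10⁻⁶)/(1.26)] = 4550 V.

4550 V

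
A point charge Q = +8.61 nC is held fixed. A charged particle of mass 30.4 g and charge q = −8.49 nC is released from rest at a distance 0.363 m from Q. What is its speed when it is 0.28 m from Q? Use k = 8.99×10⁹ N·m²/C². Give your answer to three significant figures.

Only the electrostatic force acts, so mechanical energy is conserved: ½mv² = U₁ − U₂ = kQq(1/r₁ − 1/r₂).
U₁ − U₂ = (8.99×10⁹ N·m²/C²)(8.61×10⁻⁹ C)(-8.49×10⁻⁹ C)(1/0.363 − 1/0.280) = 5.37×10⁻⁷ J.
v = √(2·5.37×10⁻⁷/0.0304) = 5.94×10⁻³ m/s.

5.94×10⁻³ m/s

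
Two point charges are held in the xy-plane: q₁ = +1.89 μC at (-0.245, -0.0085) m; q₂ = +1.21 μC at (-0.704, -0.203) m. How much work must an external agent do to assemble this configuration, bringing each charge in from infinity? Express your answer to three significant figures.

0.0412 J

The work to assemble the configuration equals its total potential energy, U = Σ kqᵢqⱼ/rᵢⱼ over all pairs.
Pair separations: r₁₂ = 0.499 m.
U = (0.0412) = 0.0412 J.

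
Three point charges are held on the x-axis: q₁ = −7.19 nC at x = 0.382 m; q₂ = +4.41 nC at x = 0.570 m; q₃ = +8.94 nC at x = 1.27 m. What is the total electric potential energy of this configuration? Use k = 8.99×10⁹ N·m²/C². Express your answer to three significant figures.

The work to assemble the configuration equals its total potential energy, U = Σ kqᵢqⱼ/rᵢⱼ over all pairs.
Pair separations: r₁₂ = 0.188 m, r₁₃ = 0.888 m, r₂₃ = 0.700 m.
U = (-1.52×10⁻⁶) + (-6.51×10⁻⁷) + (5.06×10⁻⁷) = -1.66×10⁻⁶ J.

-1.66×10⁻⁶ J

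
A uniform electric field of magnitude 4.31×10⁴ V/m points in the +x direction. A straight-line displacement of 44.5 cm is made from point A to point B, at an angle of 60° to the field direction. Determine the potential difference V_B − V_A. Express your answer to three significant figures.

-9590 V

Only the component of displacement along E changes the potential: ΔV = −E·d·cosθ.
ΔV = −(4.31×10⁴ V/m)(0.445 m)cos60° = -9590 V.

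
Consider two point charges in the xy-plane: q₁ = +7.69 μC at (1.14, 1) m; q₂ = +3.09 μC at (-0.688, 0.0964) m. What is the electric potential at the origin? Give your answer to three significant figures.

The total potential is the scalar sum of each charge's contribution, V = Σ kqᵢ/rᵢ.
Distances from the field point to each charge: r₁ = 1.52 m, r₂ = 0.695 m.
V = k[(7.69×10⁻⁶)/(1.52) + (3.09×10⁻⁶)/(0.695)] = 8.56×10⁴ V.

8.56×10⁴ V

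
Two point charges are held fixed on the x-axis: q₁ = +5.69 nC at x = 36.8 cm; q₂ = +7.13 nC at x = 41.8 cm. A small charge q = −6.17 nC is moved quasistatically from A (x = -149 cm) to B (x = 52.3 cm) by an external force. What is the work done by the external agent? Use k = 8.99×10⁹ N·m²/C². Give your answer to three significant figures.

For quasistatic motion the external work equals the change in potential energy: W_ext = qΔV = q(V_B − V_A).
At A: distances to the source charges are 1.86 m, 1.91 m; V_A = Σ kqᵢ/rᵢ = 61.1 V.
At B: distances to the source charges are 0.155 m, 0.105 m; V_B = Σ kqᵢ/rᵢ = 940 V.
ΔV = V_B − V_A = 879 V.
W_ext = qΔV = (-6.17×10⁻⁹ C)(879 V) = -5.43×10⁻⁶ J.

-5.43×10⁻⁶ J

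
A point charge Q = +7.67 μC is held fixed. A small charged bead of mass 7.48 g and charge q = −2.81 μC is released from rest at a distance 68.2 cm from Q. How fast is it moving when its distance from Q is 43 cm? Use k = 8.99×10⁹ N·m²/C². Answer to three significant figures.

Only the electrostatic force acts, so mechanical energy is conserved: ½mv² = U₁ − U₂ = kQq(1/r₁ − 1/r₂).
U₁ − U₂ = (8.99×10⁹ N·m²/C²)(7.67×10⁻⁶ C)(-2.81×10⁻⁶ C)(1/0.682 − 1/0.430) = 0.166 J.
v = √(2·0.166/7.48×10⁻³) = 6.67 m/s.

6.67 m/s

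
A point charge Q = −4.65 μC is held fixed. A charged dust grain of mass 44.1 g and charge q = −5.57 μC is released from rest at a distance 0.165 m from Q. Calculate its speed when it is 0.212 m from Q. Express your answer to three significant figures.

3.77 m/s

Only the electrostatic force acts, so mechanical energy is conserved: ½mv² = U₁ − U₂ = kQq(1/r₁ − 1/r₂).
U₁ − U₂ = (8.99×10⁹ N·m²/C²)(-4.65×10⁻⁶ C)(-5.57×10⁻⁶ C)(1/0.165 − 1/0.212) = 0.313 J.
v = √(2·0.313/0.0441) = 3.77 m/s.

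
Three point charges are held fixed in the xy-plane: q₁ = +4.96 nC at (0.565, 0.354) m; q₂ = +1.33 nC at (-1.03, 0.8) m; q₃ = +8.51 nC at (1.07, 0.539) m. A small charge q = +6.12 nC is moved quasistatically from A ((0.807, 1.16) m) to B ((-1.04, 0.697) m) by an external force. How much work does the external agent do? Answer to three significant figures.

3.70×10⁻⁸ J

For quasistatic motion the external work equals the change in potential energy: W_ext = qΔV = q(V_B − V_A).
At A: distances to the source charges are 0.842 m, 1.87 m, 0.674 m; V_A = Σ kqᵢ/rᵢ = 173 V.
At B: distances to the source charges are 1.64 m, 0.103 m, 2.12 m; V_B = Σ kqᵢ/rᵢ = 179 V.
ΔV = V_B − V_A = 6.05 V.
W_ext = qΔV = (6.12×10⁻⁹ C)(6.05 V) = 3.70×10⁻⁸ J.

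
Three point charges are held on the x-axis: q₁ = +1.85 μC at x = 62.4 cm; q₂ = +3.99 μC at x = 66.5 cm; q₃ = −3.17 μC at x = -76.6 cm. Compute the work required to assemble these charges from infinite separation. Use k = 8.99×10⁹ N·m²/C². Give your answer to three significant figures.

1.50 J

The work to assemble the configuration equals its total potential energy, U = Σ kqᵢqⱼ/rᵢⱼ over all pairs.
Pair separations: r₁₂ = 0.0410 m, r₁₃ = 1.39 m, r₂₃ = 1.43 m.
U = (1.62) + (-0.0379) + (-0.0795) = 1.50 J.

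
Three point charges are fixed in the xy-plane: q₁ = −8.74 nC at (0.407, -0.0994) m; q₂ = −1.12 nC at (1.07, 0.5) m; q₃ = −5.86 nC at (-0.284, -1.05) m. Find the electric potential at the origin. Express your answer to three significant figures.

Electric potential is a scalar, so the contributions from each charge add algebraically: V = Σ kqᵢ/rᵢ.
Distances from the field point to each charge: r₁ = 0.419 m, r₂ = 1.18 m, r₃ = 1.09 m.
V = k[(-8.74×10⁻⁹)/(0.419) + (-1.12×10⁻⁹)/(1.18) + (-5.86×10⁻⁹)/(1.09)] = -244 V.

-244 V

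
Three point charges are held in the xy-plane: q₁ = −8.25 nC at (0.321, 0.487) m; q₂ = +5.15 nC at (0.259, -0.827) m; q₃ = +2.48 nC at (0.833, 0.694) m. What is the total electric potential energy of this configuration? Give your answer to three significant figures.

-5.53×10⁻⁷ J

The work to assemble the configuration equals its total potential energy, U = Σ kqᵢqⱼ/rᵢⱼ over all pairs.
Pair separations: r₁₂ = 1.32 m, r₁₃ = 0.552 m, r₂₃ = 1.63 m.
U = (-2.90×10⁻⁷) + (-3.33×10⁻⁷) + (7.06×10⁻⁸) = -5.53×10⁻⁷ J.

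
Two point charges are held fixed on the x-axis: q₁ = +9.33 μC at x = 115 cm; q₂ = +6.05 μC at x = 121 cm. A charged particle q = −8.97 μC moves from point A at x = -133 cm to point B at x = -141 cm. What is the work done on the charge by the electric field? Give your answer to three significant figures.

The work done by the electric force is W_field = −ΔU = −q(V_B − V_A) = q(V_A − V_B).
At A: distances to the source charges are 2.48 m, 2.54 m; V_A = Σ kqᵢ/rᵢ = 5.52×10⁴ V.
At B: distances to the source charges are 2.56 m, 2.62 m; V_B = Σ kqᵢ/rᵢ = 5.35×10⁴ V.
ΔV = V_B − V_A = -1710 V.
W_field = −qΔV = −(-8.97×10⁻⁶ C)(-1710 V) = -0.0153 J.

-0.0153 J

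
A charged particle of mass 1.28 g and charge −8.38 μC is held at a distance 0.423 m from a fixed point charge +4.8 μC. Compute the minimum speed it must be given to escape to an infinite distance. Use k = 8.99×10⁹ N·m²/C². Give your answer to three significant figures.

To just escape, total mechanical energy must reach zero at infinity: ½mv²_min + U = 0, so ½mv²_min = −U = |kQq|/r.
|U| = |kQq|/r = (8.99×10⁹ N·m²/C²)(4.80×10⁻⁶)(8.38×10⁻⁶)/(0.423) = 0.855 J.
v_min = √(2|U|/m) = √(2·0.855/1.28×10⁻³) = 36.5 m/s.

36.5 m/s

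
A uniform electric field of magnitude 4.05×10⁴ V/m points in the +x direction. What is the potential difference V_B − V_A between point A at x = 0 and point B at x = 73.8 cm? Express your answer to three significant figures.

In a uniform field, potential decreases in the direction of E: V_B − V_A = −E·Δx.
V_B − V_A = −(4.05×10⁴ V/m)(0.738 m) = -2.99×10⁴ V.

-2.99×10⁴ V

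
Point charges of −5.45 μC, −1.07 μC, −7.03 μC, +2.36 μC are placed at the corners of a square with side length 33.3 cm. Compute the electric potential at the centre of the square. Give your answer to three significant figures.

-4.27×10⁵ V

The total potential is the scalar sum of each charge's contribution, V = Σ kqᵢ/rᵢ.
The distance from each corner to the centre is a√2/2 = 0.235 m.
V = k[(-5.45×10⁻⁶)/(0.235) + (-1.07×10⁻⁶)/(0.235) + (-7.03×10⁻⁶)/(0.235) + (2.36×10⁻⁶)/(0.235)] = -4.27×10⁵ V.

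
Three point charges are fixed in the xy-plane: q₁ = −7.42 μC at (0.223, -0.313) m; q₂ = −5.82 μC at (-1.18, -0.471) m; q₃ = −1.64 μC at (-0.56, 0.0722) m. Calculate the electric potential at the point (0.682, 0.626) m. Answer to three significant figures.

-9.89×10⁴ V

The total potential is the scalar sum of each charge's contribution, V = Σ kqᵢ/rᵢ.
Distances from the field point to each charge: r₁ = 1.05 m, r₂ = 2.16 m, r₃ = 1.36 m.
V = k[(-7.42×10⁻⁶)/(1.05) + (-5.82×10⁻⁶)/(2.16) + (-1.64×10⁻⁶)/(1.36)] = -9.89×10⁴ V.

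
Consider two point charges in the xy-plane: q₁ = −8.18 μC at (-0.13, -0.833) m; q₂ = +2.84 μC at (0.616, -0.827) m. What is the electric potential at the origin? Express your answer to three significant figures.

Electric potential is a scalar, so the contributions from each charge add algebraically: V = Σ kqᵢ/rᵢ.
Distances from the field point to each charge: r₁ = 0.843 m, r₂ = 1.03 m.
V = k[(-8.18×10⁻⁶)/(0.843) + (2.84×10⁻⁶)/(1.03)] = -6.25×10⁴ V.

-6.25×10⁴ V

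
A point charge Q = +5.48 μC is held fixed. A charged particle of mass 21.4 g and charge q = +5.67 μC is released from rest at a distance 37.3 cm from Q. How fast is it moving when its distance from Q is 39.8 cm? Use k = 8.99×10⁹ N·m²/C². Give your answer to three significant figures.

Only the electrostatic force acts, so mechanical energy is conserved: ½mv² = U₁ − U₂ = kQq(1/r₁ − 1/r₂).
U₁ − U₂ = (8.99×10⁹ N·m²/C²)(5.48×10⁻⁶ C)(5.67×10⁻⁶ C)(1/0.373 − 1/0.398) = 0.0470 J.
v = √(2·0.0470/0.0214) = 2.10 m/s.

2.10 m/s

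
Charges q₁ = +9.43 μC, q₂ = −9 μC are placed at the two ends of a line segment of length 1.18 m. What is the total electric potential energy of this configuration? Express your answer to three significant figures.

The work to assemble the configuration equals its total potential energy, U = Σ kqᵢqⱼ/rᵢⱼ over all pairs.
The separation is r = 1.18 m.
U = (-0.647) = -0.647 J.

-0.647 J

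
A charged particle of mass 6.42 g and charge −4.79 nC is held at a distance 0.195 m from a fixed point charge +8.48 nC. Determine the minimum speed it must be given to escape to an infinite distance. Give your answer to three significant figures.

To just escape, total mechanical energy must reach zero at infinity: ½mv²_min + U = 0, so ½mv²_min = −U = |kQq|/r.
|U| = |kQq|/r = (8.99×10⁹ N·m²/C²)(8.48×10⁻⁹)(4.79×10⁻⁹)/(0.195) = 1.87×10⁻⁶ J.
v_min = √(2|U|/m) = √(2·1.87×10⁻⁶/6.42×10⁻³) = 0.0242 m/s.

0.0242 m/s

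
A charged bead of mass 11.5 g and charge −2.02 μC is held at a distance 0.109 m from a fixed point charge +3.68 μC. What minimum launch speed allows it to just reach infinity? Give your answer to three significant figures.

To just escape, total mechanical energy must reach zero at infinity: ½mv²_min + U = 0, so ½mv²_min = −U = |kQq|/r.
|U| = |kQq|/r = (8.99×10⁹ N·m²/C²)(3.68×10⁻⁶)(2.02×10⁻⁶)/(0.109) = 0.613 J.
v_min = √(2|U|/m) = √(2·0.613/0.0115) = 10.3 m/s.

10.3 m/s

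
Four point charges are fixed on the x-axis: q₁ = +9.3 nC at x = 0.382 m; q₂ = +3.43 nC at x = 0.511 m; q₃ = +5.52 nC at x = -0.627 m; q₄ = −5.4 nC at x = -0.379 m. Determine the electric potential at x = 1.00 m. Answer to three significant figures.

The total potential is the scalar sum of each charge's contribution, V = Σ kqᵢ/rᵢ.
Distances from the field point to each charge: r₁ = 0.618 m, r₂ = 0.489 m, r₃ = 1.63 m, r₄ = 1.38 m.
V = k[(9.30×10⁻⁹)/(0.618) + (3.43×10⁻⁹)/(0.489) + (5.52×10⁻⁹)/(1.63) + (-5.40×10⁻⁹)/(1.38)] = 194 V.

194 V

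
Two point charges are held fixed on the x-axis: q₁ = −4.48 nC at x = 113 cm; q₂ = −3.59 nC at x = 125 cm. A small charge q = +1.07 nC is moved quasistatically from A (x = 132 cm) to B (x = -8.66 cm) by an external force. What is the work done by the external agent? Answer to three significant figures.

6.59×10⁻⁷ J

For quasistatic motion the external work equals the change in potential energy: W_ext = qΔV = q(V_B − V_A).
At A: distances to the source charges are 0.190 m, 0.0700 m; V_A = Σ kqᵢ/rᵢ = -673 V.
At B: distances to the source charges are 1.22 m, 1.34 m; V_B = Σ kqᵢ/rᵢ = -57.3 V.
ΔV = V_B − V_A = 616 V.
W_ext = qΔV = (1.07×10⁻⁹ C)(616 V) = 6.59×10⁻⁷ J.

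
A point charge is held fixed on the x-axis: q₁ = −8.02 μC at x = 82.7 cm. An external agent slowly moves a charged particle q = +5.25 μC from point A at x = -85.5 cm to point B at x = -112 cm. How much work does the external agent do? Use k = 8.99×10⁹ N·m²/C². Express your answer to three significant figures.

For quasistatic motion the external work equals the change in potential energy: W_ext = qΔV = q(V_B − V_A).
At A: distance to the source charge is 1.68 m; V_A = kq₁/r = -4.29×10⁴ V.
At B: distance to the source charge is 1.95 m; V_B = kq₁/r = -3.70×10⁴ V.
ΔV = V_B − V_A = 5830 V.
W_ext = qΔV = (5.25×10⁻⁶ C)(5830 V) = 0.0306 J.

0.0306 J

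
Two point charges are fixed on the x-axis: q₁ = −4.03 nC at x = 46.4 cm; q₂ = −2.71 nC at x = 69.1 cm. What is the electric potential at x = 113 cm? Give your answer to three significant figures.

The total potential is the scalar sum of each charge's contribution, V = Σ kqᵢ/rᵢ.
Distances from the field point to each charge: r₁ = 0.666 m, r₂ = 0.439 m.
V = k[(-4.03×10⁻⁹)/(0.666) + (-2.71×10⁻⁹)/(0.439)] = -110 V.

-110 V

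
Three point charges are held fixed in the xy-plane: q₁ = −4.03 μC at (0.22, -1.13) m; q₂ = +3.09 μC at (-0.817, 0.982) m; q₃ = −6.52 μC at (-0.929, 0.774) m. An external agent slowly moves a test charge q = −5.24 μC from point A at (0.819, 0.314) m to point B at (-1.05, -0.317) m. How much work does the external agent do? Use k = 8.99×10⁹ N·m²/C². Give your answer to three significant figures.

0.0864 J

For quasistatic motion the external work equals the change in potential energy: W_ext = qΔV = q(V_B − V_A).
At A: distances to the source charges are 1.56 m, 1.77 m, 1.81 m; V_A = Σ kqᵢ/rᵢ = -3.99×10⁴ V.
At B: distances to the source charges are 1.51 m, 1.32 m, 1.10 m; V_B = Σ kqᵢ/rᵢ = -5.64×10⁴ V.
ΔV = V_B − V_A = -1.65×10⁴ V.
W_ext = qΔV = (-5.24×10⁻⁶ C)(-1.65×10⁴ V) = 0.0864 J.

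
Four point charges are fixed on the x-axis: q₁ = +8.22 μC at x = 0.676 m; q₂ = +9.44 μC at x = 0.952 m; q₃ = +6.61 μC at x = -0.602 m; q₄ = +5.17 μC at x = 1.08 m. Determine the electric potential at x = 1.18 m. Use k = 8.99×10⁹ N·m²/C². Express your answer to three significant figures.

The total potential is the scalar sum of each charge's contribution, V = Σ kqᵢ/rᵢ.
Distances from the field point to each charge: r₁ = 0.504 m, r₂ = 0.228 m, r₃ = 1.78 m, r₄ = 0.100 m.
V = k[(8.22×10⁻⁶)/(0.504) + (9.44×10⁻⁶)/(0.228) + (6.61×10⁻⁶)/(1.78) + (5.17×10⁻⁶)/(0.100)] = 1.02×10⁶ V.

1.02×10⁶ V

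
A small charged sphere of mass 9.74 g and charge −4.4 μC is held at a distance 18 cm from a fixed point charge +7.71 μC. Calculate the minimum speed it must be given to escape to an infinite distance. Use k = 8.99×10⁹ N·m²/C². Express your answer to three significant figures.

18.7 m/s

To just escape, total mechanical energy must reach zero at infinity: ½mv²_min + U = 0, so ½mv²_min = −U = |kQq|/r.
|U| = |kQq|/r = (8.99×10⁹ N·m²/C²)(7.71×10⁻⁶)(4.40×10⁻⁶)/(0.180) = 1.69 J.
v_min = √(2|U|/m) = √(2·1.69/9.74×10⁻³) = 18.7 m/s.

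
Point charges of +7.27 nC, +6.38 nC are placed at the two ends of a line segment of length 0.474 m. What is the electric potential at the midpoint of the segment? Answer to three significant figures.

518 V

The total potential is the scalar sum of each charge's contribution, V = Σ kqᵢ/rᵢ.
Each charge is 0.237 m from the midpoint.
V = k[(7.27×10⁻⁹)/(0.237) + (6.38×10⁻⁹)/(0.237)] = 518 V.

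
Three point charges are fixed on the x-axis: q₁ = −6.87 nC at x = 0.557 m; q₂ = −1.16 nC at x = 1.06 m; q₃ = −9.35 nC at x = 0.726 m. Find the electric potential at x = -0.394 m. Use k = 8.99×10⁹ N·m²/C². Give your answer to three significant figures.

The total potential is the scalar sum of each charge's contribution, V = Σ kqᵢ/rᵢ.
Distances from the field point to each charge: r₁ = 0.951 m, r₂ = 1.45 m, r₃ = 1.12 m.
V = k[(-6.87×10⁻⁹)/(0.951) + (-1.16×10⁻⁹)/(1.45) + (-9.35×10⁻⁹)/(1.12)] = -147 V.

-147 V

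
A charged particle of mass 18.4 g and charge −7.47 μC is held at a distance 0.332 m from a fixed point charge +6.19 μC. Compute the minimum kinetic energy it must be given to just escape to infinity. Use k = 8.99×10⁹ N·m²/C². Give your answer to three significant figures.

To just escape, total mechanical energy must reach zero at infinity: ½mv²_min + U = 0, so ½mv²_min = −U = |kQq|/r.
|U| = |kQq|/r = (8.99×10⁹ N·m²/C²)(6.19×10⁻⁶)(7.47×10⁻⁶)/(0.332) = 1.25 J.

1.25 J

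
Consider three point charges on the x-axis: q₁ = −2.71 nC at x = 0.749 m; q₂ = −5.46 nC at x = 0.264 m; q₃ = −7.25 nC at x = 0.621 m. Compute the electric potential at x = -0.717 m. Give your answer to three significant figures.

-115 V

Electric potential is a scalar, so the contributions from each charge add algebraically: V = Σ kqᵢ/rᵢ.
Distances from the field point to each charge: r₁ = 1.47 m, r₂ = 0.981 m, r₃ = 1.34 m.
V = k[(-2.71×10⁻⁹)/(1.47) + (-5.46×10⁻⁹)/(0.981) + (-7.25×10⁻⁹)/(1.34)] = -115 V.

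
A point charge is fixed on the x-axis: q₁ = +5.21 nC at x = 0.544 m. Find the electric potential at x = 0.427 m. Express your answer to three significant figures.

400 V

Electric potential is a scalar, so the contributions from each charge add algebraically: V = Σ kqᵢ/rᵢ.
V = k[(5.21×10⁻⁹)/(0.117)] = 400 V.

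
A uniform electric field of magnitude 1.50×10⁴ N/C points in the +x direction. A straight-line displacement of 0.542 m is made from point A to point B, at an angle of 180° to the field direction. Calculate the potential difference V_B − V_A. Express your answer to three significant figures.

8130 V

Only the component of displacement along E changes the potential: ΔV = −E·d·cosθ.
ΔV = −(1.50×10⁴ V/m)(0.542 m)cos180° = 8130 V.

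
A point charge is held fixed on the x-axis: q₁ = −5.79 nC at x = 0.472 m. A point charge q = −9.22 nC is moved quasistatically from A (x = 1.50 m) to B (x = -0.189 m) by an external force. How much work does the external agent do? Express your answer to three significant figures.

2.59×10⁻⁷ J

For quasistatic motion the external work equals the change in potential energy: W_ext = qΔV = q(V_B − V_A).
At A: distance to the source charge is 1.03 m; V_A = kq₁/r = -50.6 V.
At B: distance to the source charge is 0.661 m; V_B = kq₁/r = -78.7 V.
ΔV = V_B − V_A = -28.1 V.
W_ext = qΔV = (-9.22×10⁻⁹ C)(-28.1 V) = 2.59×10⁻⁷ J.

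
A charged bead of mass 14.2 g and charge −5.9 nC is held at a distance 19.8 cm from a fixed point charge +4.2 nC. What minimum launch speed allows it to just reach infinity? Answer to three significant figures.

To just escape, total mechanical energy must reach zero at infinity: ½mv²_min + U = 0, so ½mv²_min = −U = |kQq|/r.
|U| = |kQq|/r = (8.99×10⁹ N·m²/C²)(4.20×10⁻⁹)(5.90×10⁻⁹)/(0.198) = 1.13×10⁻⁶ J.
v_min = √(2|U|/m) = √(2·1.13×10⁻⁶/0.0142) = 0.0126 m/s.

0.0126 m/s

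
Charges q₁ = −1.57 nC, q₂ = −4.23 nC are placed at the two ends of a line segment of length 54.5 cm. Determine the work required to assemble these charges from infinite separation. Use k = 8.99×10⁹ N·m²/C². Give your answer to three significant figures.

The assembly work is the sum of pairwise potential energies, U = Σ_{i<j} kqᵢqⱼ/rᵢⱼ.
The separation is r = 0.545 m.
U = (1.10×10⁻⁷) = 1.10×10⁻⁷ J.

1.10×10⁻⁷ J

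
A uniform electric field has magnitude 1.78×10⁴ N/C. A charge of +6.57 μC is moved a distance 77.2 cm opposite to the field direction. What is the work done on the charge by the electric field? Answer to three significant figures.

-0.0903 J

The potential change for a displacement 77.2 cm opposite to the field direction is ΔV = +Ed = 1.37×10⁴ V.
W_field = −qΔV = -0.0903 J.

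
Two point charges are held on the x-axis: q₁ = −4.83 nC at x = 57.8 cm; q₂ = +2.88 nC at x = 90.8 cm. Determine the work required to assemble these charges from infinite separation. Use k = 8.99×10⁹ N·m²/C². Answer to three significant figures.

-3.79×10⁻⁷ J

The work to assemble the configuration equals its total potential energy, U = Σ kqᵢqⱼ/rᵢⱼ over all pairs.
Pair separations: r₁₂ = 0.330 m.
U = (-3.79×10⁻⁷) = -3.79×10⁻⁷ J.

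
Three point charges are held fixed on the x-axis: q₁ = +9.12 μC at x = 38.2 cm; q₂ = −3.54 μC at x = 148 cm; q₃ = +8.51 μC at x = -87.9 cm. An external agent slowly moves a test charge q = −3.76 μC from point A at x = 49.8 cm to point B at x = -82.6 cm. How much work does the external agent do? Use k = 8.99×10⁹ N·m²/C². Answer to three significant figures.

-2.89 J

For quasistatic motion the external work equals the change in potential energy: W_ext = qΔV = q(V_B − V_A).
At A: distances to the source charges are 0.116 m, 0.982 m, 1.38 m; V_A = Σ kqᵢ/rᵢ = 7.30×10⁵ V.
At B: distances to the source charges are 1.21 m, 2.31 m, 0.0530 m; V_B = Σ kqᵢ/rᵢ = 1.50×10⁶ V.
ΔV = V_B − V_A = 7.68×10⁵ V.
W_ext = qΔV = (-3.76×10⁻⁶ C)(7.68×10⁵ V) = -2.89 J.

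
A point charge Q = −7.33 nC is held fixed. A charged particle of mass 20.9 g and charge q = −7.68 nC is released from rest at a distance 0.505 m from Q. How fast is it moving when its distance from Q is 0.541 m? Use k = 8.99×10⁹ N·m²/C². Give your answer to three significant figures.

Only the electrostatic force acts, so mechanical energy is conserved: ½mv² = U₁ − U₂ = kQq(1/r₁ − 1/r₂).
U₁ − U₂ = (8.99×10⁹ N·m²/C²)(-7.33×10⁻⁹ C)(-7.68×10⁻⁹ C)(1/0.505 − 1/0.541) = 6.67×10⁻⁸ J.
v = √(2·6.67×10⁻⁸/0.0209) = 2.53×10⁻³ m/s.

2.53×10⁻³ m/s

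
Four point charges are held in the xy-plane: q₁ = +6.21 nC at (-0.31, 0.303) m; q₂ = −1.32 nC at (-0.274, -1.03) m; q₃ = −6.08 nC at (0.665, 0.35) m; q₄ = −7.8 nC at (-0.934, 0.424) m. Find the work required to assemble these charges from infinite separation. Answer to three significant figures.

-7.21×10⁻⁷ J

The work to assemble the configuration equals its total potential energy, U = Σ kqᵢqⱼ/rᵢⱼ over all pairs.
Pair separations: r₁₂ = 1.33 m, r₁₃ = 0.976 m, r₁₄ = 0.636 m, r₂₃ = 1.67 m, r₂₄ = 1.60 m, r₃₄ = 1.60 m.
Summing all 6 pair terms gives U = -7.21×10⁻⁷ J.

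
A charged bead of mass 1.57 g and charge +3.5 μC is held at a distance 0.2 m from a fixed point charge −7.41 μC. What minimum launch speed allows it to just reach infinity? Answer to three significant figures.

To just escape, total mechanical energy must reach zero at infinity: ½mv²_min + U = 0, so ½mv²_min = −U = |kQq|/r.
|U| = |kQq|/r = (8.99×10⁹ N·m²/C²)(7.41×10⁻⁶)(3.50×10⁻⁶)/(0.200) = 1.17 J.
v_min = √(2|U|/m) = √(2·1.17/1.57×10⁻³) = 38.5 m/s.

38.5 m/s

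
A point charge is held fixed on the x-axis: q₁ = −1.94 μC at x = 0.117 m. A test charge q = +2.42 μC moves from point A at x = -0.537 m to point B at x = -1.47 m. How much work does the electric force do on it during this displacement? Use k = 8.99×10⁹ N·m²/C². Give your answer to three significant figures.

The work done by the electric force is W_field = −ΔU = −q(V_B − V_A) = q(V_A − V_B).
At A: distance to the source charge is 0.654 m; V_A = kq₁/r = -2.67×10⁴ V.
At B: distance to the source charge is 1.59 m; V_B = kq₁/r = -1.10×10⁴ V.
ΔV = V_B − V_A = 1.57×10⁴ V.
W_field = −qΔV = −(2.42×10⁻⁶ C)(1.57×10⁴ V) = -0.0379 J.

-0.0379 J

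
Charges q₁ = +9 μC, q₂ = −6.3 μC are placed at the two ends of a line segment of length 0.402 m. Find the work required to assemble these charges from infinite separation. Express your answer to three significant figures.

-1.27 J

The work to assemble the configuration equals its total potential energy, U = Σ kqᵢqⱼ/rᵢⱼ over all pairs.
The separation is r = 0.402 m.
U = (-1.27) = -1.27 J.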